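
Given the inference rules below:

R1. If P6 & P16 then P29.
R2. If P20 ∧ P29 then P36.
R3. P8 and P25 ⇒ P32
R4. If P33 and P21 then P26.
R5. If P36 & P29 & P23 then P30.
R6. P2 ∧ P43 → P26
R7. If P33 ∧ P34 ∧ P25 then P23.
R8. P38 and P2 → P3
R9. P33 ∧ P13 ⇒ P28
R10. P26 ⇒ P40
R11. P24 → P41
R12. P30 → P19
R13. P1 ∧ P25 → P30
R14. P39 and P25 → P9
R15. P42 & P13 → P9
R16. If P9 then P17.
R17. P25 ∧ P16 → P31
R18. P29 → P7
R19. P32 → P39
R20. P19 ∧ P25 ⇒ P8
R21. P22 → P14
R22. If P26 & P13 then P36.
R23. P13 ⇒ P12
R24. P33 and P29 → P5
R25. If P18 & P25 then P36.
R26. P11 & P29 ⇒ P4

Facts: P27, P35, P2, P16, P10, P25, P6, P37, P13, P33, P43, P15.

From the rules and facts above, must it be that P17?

No

Forward chaining from the given facts derives: P29, P26, P28, P40, P31, P7, P36, P12, P5.
The only rule concluding P17 is R16, which needs P9; that is never established.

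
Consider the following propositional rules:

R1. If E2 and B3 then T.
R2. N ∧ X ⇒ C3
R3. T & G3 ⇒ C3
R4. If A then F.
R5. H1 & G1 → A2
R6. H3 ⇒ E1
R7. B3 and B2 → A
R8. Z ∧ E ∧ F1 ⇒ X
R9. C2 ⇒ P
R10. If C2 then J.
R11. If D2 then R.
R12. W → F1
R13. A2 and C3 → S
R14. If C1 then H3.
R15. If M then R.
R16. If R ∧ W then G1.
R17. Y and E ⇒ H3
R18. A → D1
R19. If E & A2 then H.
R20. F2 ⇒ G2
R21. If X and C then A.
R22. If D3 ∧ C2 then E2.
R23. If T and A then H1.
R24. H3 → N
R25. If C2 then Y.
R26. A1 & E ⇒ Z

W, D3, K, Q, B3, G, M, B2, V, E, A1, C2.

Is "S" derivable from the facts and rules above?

Yes

A  (by R7: B3, B2)
F1  (by R12: W)
R  (by R15: M)
G1  (by R16: R, W)
E2  (by R22: D3, C2)
Y  (by R25: C2)
Z  (by R26: A1, E)
T  (by R1: E2, B3)
X  (by R8: Z, E, F1)
H3  (by R17: Y, E)
H1  (by R23: T, A)
N  (by R24: H3)
C3  (by R2: N, X)
A2  (by R5: H1, G1)
S  (by R13: A2, C3)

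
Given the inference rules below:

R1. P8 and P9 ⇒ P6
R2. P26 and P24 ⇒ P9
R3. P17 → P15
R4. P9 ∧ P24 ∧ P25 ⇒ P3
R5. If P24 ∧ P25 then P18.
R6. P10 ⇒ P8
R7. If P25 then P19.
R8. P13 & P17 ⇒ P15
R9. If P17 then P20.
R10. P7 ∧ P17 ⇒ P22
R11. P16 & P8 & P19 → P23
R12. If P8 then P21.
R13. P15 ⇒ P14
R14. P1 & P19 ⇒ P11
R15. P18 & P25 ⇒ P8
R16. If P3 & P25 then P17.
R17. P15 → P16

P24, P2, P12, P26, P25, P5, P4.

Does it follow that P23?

P9  (by R2: P26, P24)
P3  (by R4: P9, P24, P25)
P18  (by R5: P24, P25)
P19  (by R7: P25)
P8  (by R15: P18, P25)
P17  (by R16: P3, P25)
P15  (by R3: P17)
P16  (by R17: P15)
P23  (by R11: P16, P8, P19)

Yes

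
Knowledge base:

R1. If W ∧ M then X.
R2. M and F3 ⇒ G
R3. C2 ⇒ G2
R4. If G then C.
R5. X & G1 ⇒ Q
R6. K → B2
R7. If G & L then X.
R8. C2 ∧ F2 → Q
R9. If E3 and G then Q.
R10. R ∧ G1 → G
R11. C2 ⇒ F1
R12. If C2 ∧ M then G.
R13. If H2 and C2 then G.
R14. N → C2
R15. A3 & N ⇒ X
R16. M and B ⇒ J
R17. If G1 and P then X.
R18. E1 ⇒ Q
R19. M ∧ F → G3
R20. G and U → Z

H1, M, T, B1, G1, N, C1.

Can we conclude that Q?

Forward chaining from the given facts derives: C2, G2, F1, G, C.
Rules concluding Q: R5 needs X; R8 needs F2; R9 needs E3; R18 needs E1 — none of these are established.

No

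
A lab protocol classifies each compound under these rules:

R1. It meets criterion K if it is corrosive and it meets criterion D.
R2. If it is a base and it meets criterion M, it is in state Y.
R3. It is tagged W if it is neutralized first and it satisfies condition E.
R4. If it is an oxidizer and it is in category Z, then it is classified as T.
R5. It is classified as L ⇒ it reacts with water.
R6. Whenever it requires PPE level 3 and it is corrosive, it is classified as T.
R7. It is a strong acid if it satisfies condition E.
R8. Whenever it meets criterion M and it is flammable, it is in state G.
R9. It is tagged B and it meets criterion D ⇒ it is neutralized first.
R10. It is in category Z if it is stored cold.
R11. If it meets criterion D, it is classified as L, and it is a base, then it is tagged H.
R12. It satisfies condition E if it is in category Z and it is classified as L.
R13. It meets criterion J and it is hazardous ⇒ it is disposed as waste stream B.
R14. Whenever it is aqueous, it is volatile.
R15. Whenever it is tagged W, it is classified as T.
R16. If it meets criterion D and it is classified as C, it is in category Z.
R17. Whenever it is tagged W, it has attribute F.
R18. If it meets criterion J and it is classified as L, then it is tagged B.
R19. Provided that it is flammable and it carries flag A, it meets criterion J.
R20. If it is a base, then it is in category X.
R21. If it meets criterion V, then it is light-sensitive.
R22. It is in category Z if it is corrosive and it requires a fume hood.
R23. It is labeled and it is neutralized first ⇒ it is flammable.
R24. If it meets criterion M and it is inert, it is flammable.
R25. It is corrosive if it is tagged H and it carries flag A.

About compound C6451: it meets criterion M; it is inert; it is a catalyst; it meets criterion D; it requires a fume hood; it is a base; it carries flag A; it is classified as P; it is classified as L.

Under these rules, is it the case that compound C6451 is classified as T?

Yes

By R11 (it meets criterion D, it is classified as L, it is a base): it is tagged H.
By R24 (it meets criterion M, it is inert): it is flammable.
By R25 (it is tagged H, it carries flag A): it is corrosive.
By R19 (it is flammable, it carries flag A): it meets criterion J.
By R22 (it is corrosive, it requires a fume hood): it is in category Z.
By R12 (it is in category Z, it is classified as L): it satisfies condition E.
By R18 (it meets criterion J, it is classified as L): it is tagged B.
By R9 (it is tagged B, it meets criterion D): it is neutralized first.
By R3 (it is neutralized first, it satisfies condition E): it is tagged W.
By R15 (it is tagged W): it is classified as T.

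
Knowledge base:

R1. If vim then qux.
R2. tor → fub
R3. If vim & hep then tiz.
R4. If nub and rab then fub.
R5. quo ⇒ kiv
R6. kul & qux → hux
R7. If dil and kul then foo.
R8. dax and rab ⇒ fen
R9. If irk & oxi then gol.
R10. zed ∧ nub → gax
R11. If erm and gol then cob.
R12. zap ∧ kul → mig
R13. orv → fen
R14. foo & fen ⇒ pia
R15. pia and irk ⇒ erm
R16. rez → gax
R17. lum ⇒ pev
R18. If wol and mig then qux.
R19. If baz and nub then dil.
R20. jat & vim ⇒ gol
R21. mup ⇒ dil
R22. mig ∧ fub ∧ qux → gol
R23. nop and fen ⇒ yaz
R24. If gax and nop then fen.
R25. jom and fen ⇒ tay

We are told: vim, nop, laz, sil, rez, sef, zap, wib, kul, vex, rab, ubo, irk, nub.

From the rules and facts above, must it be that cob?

Forward chaining from the given facts derives: qux, fub, hux, mig, gax, gol, fen, yaz.
The only rule concluding cob is R11, which needs erm; that is never established.

No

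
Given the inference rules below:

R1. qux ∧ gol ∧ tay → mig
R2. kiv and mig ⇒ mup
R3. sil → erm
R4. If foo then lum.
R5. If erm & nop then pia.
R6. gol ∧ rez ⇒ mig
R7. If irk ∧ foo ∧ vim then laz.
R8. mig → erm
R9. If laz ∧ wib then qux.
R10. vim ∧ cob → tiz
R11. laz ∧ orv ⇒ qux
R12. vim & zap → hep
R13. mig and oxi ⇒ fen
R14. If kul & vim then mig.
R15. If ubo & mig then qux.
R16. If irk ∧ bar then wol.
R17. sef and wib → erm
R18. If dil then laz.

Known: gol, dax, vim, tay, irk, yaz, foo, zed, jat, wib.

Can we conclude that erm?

laz  (by R7: irk, foo, vim)
qux  (by R9: laz, wib)
mig  (by R1: qux, gol, tay)
erm  (by R8: mig)

Yes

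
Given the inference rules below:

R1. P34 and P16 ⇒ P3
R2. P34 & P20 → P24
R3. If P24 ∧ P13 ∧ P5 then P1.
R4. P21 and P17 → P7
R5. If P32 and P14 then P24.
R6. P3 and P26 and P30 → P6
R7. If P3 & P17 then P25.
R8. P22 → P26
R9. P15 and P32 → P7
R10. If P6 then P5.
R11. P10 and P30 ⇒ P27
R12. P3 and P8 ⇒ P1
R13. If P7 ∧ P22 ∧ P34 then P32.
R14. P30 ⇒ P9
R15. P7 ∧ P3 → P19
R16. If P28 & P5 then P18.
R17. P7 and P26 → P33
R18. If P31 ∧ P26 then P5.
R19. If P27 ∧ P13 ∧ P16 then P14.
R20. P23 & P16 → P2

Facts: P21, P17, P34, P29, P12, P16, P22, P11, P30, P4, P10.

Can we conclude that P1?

No

Forward chaining from the given facts derives: P3, P7, P25, P26, P27, P32, P9, P19, P33, P6, P5.
Rules concluding P1: R3 needs P24; R12 needs P8 — none of these are established.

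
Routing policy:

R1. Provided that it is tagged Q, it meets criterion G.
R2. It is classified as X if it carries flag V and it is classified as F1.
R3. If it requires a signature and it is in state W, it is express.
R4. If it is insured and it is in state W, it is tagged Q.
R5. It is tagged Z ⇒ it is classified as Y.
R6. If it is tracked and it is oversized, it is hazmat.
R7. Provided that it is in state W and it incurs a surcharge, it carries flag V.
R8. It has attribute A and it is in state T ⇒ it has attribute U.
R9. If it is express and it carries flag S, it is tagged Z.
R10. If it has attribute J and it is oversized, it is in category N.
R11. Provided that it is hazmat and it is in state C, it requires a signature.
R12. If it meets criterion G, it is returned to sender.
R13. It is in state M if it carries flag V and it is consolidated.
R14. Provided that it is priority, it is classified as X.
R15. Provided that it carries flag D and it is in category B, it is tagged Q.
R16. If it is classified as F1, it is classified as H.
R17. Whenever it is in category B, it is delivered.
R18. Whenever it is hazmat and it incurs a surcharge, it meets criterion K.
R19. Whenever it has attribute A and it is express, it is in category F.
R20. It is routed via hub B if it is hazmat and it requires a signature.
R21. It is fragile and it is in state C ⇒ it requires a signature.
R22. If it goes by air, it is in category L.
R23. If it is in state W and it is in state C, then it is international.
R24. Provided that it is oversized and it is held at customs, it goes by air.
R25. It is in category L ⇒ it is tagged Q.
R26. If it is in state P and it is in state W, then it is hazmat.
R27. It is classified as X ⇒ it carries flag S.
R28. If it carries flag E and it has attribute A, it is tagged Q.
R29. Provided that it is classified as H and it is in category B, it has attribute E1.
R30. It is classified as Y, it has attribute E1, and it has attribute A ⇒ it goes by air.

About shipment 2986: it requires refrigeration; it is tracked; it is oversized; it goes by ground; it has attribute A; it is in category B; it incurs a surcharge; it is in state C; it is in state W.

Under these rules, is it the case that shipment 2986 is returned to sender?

Forward chaining from the given facts derives: is hazmat, carries flag V, requires a signature, is delivered, meets criterion K, is routed via hub B, is international, is express, is in category F.
The only rule concluding "it is returned to sender" is R12, which needs "it meets criterion G"; that is never established.

No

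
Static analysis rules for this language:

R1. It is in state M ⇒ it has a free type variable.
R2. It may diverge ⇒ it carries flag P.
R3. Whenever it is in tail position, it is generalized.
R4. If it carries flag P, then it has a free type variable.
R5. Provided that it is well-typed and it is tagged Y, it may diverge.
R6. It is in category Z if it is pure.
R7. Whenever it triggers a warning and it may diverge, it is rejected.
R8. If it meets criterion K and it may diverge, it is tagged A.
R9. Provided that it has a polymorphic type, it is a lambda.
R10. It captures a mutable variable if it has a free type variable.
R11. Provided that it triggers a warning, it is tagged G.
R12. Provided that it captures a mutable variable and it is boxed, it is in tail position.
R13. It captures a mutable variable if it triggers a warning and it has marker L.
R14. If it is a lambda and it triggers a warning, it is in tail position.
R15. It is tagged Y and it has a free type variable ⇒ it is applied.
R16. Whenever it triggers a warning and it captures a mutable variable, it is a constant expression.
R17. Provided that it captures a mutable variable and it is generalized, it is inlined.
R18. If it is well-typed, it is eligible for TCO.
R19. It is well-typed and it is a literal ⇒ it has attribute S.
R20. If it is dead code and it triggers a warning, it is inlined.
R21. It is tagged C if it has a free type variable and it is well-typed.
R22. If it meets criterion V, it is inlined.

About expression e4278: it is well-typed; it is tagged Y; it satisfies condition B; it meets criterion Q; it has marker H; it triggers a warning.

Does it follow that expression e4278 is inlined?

No

Forward chaining from the given facts derives: may diverge, is rejected, is tagged G, is eligible for TCO, carries flag P, has a free type variable, captures a mutable variable, is applied, is a constant expression, is tagged C.
Rules concluding "it is inlined": R17 needs "it is generalized"; R20 needs "it is dead code"; R22 needs "it meets criterion V" — none of these are established.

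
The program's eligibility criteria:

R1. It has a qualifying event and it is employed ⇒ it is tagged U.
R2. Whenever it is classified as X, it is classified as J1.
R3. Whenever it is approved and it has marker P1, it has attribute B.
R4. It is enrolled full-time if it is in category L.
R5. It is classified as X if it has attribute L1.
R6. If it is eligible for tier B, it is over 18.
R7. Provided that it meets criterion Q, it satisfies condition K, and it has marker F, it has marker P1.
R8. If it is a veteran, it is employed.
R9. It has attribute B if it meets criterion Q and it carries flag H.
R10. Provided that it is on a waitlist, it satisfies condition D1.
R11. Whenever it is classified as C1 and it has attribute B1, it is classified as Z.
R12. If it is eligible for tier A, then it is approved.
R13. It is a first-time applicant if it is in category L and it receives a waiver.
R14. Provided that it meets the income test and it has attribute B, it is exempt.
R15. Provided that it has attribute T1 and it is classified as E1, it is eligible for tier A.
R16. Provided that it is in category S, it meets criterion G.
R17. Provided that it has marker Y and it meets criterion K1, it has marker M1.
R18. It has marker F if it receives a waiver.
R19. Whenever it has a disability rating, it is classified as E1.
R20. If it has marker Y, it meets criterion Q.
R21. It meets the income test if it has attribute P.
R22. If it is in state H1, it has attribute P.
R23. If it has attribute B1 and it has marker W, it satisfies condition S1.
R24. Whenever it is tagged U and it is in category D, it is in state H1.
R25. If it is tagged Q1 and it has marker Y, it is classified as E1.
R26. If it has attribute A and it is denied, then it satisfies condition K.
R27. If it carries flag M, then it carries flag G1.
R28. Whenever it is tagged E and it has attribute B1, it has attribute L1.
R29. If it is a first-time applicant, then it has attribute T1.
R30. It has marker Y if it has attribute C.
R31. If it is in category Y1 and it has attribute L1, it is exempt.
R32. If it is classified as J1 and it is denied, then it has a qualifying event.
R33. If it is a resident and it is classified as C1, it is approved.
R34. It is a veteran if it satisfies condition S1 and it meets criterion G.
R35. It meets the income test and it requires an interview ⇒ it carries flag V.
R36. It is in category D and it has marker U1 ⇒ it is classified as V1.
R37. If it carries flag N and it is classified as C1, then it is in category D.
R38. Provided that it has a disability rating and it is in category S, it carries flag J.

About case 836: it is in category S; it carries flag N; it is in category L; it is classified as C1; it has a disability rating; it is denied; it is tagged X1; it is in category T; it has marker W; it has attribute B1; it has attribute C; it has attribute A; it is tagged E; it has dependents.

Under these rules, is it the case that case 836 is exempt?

Forward chaining from the given facts derives: is enrolled full-time, is classified as Z, meets criterion G, is classified as E1, satisfies condition S1, satisfies condition K, has attribute L1, has marker Y, is a veteran, is in category D, carries flag J, is classified as X, is employed, meets criterion Q, is classified as J1, has a qualifying event, is tagged U, is in state H1, has attribute P, meets the income test.
Rules concluding "it is exempt": R14 needs "it has attribute B"; R31 needs "it is in category Y1" — none of these are established.

No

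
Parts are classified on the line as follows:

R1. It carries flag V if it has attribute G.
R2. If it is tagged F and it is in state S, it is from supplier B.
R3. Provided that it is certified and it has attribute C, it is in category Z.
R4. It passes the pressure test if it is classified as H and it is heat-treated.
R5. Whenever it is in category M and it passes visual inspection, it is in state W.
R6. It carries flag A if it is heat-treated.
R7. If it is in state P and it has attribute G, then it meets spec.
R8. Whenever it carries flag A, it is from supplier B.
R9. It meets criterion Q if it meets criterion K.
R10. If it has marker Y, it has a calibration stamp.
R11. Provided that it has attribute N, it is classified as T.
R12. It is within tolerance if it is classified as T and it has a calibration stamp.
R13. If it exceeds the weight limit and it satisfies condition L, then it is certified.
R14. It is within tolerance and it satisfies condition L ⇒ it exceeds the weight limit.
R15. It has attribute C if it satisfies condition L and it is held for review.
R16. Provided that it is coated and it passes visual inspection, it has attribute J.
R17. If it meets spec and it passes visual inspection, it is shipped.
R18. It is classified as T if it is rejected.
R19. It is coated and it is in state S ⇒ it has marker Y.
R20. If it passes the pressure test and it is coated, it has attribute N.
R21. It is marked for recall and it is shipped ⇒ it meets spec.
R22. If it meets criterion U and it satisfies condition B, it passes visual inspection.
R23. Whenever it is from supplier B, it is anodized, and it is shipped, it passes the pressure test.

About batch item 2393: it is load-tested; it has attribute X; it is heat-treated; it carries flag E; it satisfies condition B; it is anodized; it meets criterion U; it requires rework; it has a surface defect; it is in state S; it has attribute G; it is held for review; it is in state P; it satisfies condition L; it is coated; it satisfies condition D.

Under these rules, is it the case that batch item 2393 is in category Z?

By R6 (it is heat-treated): it carries flag A.
By R7 (it is in state P, it has attribute G): it meets spec.
By R8 (it carries flag A): it is from supplier B.
By R15 (it satisfies condition L, it is held for review): it has attribute C.
By R19 (it is coated, it is in state S): it has marker Y.
By R22 (it meets criterion U, it satisfies condition B): it passes visual inspection.
By R10 (it has marker Y): it has a calibration stamp.
By R17 (it meets spec, it passes visual inspection): it is shipped.
By R23 (it is from supplier B, it is anodized, it is shipped): it passes the pressure test.
By R20 (it passes the pressure test, it is coated): it has attribute N.
By R11 (it has attribute N): it is classified as T.
By R12 (it is classified as T, it has a calibration stamp): it is within tolerance.
By R14 (it is within tolerance, it satisfies condition L): it exceeds the weight limit.
By R13 (it exceeds the weight limit, it satisfies condition L): it is certified.
By R3 (it is certified, it has attribute C): it is in category Z.

Yes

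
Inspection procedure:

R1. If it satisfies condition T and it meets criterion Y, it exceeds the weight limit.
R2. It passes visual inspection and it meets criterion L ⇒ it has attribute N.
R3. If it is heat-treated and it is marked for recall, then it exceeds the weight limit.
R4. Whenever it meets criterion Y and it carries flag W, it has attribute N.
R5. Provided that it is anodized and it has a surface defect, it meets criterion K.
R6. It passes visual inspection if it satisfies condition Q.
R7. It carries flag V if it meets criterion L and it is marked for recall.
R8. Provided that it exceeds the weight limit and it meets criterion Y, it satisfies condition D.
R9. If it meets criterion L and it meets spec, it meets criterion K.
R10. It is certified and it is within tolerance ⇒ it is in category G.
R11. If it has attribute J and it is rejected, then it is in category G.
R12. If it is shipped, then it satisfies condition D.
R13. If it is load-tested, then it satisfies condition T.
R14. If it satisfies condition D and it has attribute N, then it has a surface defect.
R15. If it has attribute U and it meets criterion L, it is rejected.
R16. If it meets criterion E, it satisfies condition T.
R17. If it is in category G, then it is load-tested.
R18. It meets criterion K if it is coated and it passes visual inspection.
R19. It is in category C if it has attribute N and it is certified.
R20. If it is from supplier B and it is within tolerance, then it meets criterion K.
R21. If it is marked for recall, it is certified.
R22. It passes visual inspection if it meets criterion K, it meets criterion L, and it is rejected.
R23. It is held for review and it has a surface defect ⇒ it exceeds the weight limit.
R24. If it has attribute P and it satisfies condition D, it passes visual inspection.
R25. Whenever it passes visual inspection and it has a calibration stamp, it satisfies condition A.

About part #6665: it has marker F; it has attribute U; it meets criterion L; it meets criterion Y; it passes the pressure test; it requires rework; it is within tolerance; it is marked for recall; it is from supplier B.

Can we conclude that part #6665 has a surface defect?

Yes

By R15 (it has attribute U, it meets criterion L): it is rejected.
By R20 (it is from supplier B, it is within tolerance): it meets criterion K.
By R21 (it is marked for recall): it is certified.
By R22 (it meets criterion K, it meets criterion L, it is rejected): it passes visual inspection.
By R2 (it passes visual inspection, it meets criterion L): it has attribute N.
By R10 (it is certified, it is within tolerance): it is in category G.
By R17 (it is in category G): it is load-tested.
By R13 (it is load-tested): it satisfies condition T.
By R1 (it satisfies condition T, it meets criterion Y): it exceeds the weight limit.
By R8 (it exceeds the weight limit, it meets criterion Y): it satisfies condition D.
By R14 (it satisfies condition D, it has attribute N): it has a surface defect.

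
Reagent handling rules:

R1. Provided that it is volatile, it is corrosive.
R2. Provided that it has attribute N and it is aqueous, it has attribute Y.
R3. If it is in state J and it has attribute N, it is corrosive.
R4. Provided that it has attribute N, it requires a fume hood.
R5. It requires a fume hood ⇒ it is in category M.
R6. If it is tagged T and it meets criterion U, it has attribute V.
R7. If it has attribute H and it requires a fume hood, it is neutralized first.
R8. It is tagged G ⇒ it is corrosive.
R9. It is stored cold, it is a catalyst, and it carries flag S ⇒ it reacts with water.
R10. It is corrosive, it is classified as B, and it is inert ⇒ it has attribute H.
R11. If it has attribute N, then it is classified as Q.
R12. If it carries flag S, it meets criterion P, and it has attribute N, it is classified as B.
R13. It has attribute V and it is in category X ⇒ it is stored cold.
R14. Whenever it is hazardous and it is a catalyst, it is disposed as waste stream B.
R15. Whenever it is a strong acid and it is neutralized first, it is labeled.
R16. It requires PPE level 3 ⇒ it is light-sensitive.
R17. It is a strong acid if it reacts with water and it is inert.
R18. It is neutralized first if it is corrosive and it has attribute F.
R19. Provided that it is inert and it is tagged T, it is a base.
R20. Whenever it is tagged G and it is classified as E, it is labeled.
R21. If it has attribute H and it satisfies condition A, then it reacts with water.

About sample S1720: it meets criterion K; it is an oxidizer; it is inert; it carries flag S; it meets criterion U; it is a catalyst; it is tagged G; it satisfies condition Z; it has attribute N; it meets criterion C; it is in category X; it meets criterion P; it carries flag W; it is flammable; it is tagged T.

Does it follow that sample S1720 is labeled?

Yes

By R4 (it has attribute N): it requires a fume hood.
By R6 (it is tagged T, it meets criterion U): it has attribute V.
By R8 (it is tagged G): it is corrosive.
By R12 (it carries flag S, it meets criterion P, it has attribute N): it is classified as B.
By R13 (it has attribute V, it is in category X): it is stored cold.
By R9 (it is stored cold, it is a catalyst, it carries flag S): it reacts with water.
By R10 (it is corrosive, it is classified as B, it is inert): it has attribute H.
By R17 (it reacts with water, it is inert): it is a strong acid.
By R7 (it has attribute H, it requires a fume hood): it is neutralized first.
By R15 (it is a strong acid, it is neutralized first): it is labeled.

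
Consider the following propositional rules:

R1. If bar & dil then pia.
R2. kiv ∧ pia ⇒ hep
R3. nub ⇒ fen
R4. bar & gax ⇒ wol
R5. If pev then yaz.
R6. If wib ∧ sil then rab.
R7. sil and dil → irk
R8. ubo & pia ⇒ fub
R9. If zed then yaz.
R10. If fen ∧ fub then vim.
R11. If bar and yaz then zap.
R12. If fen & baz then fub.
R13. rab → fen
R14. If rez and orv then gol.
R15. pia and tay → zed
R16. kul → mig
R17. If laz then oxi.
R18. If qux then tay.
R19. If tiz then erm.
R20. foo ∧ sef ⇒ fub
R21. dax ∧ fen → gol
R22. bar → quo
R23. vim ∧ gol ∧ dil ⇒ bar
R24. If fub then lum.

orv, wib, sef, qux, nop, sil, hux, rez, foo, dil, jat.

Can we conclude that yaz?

Yes

rab  (by R6: wib, sil)
fen  (by R13: rab)
gol  (by R14: rez, orv)
tay  (by R18: qux)
fub  (by R20: foo, sef)
vim  (by R10: fen, fub)
bar  (by R23: vim, gol, dil)
pia  (by R1: bar, dil)
zed  (by R15: pia, tay)
yaz  (by R9: zed)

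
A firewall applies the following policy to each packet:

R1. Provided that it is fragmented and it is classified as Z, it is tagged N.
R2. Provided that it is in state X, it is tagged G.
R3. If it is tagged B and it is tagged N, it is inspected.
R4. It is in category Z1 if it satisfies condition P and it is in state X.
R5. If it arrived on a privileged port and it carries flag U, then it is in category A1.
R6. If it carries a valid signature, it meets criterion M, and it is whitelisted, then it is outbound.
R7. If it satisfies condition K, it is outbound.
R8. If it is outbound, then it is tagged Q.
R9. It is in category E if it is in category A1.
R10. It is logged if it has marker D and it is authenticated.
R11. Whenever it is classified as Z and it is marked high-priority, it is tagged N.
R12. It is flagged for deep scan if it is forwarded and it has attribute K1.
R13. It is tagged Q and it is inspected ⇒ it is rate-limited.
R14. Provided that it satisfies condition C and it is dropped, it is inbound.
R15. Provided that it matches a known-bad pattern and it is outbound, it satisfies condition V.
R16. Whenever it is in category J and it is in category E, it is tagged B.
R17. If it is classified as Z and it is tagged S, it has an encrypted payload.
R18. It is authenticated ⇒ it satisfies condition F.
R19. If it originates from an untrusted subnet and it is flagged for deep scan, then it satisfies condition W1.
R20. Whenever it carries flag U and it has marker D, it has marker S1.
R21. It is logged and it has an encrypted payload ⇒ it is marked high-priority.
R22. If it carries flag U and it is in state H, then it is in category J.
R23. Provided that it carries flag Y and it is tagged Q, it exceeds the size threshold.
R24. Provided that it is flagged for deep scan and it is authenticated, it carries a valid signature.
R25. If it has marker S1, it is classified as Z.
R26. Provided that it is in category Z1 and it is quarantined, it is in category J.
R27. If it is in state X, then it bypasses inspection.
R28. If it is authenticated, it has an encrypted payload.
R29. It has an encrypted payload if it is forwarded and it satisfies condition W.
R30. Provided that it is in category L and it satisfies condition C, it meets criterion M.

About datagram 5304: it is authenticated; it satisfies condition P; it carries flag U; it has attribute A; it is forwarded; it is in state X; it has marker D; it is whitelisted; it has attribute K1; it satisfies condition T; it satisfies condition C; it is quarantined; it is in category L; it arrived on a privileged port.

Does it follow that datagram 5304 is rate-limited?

By R4 (it satisfies condition P, it is in state X): it is in category Z1.
By R5 (it arrived on a privileged port, it carries flag U): it is in category A1.
By R9 (it is in category A1): it is in category E.
By R10 (it has marker D, it is authenticated): it is logged.
By R12 (it is forwarded, it has attribute K1): it is flagged for deep scan.
By R20 (it carries flag U, it has marker D): it has marker S1.
By R24 (it is flagged for deep scan, it is authenticated): it carries a valid signature.
By R25 (it has marker S1): it is classified as Z.
By R26 (it is in category Z1, it is quarantined): it is in category J.
By R28 (it is authenticated): it has an encrypted payload.
By R30 (it is in category L, it satisfies condition C): it meets criterion M.
By R6 (it carries a valid signature, it meets criterion M, it is whitelisted): it is outbound.
By R8 (it is outbound): it is tagged Q.
By R16 (it is in category J, it is in category E): it is tagged B.
By R21 (it is logged, it has an encrypted payload): it is marked high-priority.
By R11 (it is classified as Z, it is marked high-priority): it is tagged N.
By R3 (it is tagged B, it is tagged N): it is inspected.
By R13 (it is tagged Q, it is inspected): it is rate-limited.

Yes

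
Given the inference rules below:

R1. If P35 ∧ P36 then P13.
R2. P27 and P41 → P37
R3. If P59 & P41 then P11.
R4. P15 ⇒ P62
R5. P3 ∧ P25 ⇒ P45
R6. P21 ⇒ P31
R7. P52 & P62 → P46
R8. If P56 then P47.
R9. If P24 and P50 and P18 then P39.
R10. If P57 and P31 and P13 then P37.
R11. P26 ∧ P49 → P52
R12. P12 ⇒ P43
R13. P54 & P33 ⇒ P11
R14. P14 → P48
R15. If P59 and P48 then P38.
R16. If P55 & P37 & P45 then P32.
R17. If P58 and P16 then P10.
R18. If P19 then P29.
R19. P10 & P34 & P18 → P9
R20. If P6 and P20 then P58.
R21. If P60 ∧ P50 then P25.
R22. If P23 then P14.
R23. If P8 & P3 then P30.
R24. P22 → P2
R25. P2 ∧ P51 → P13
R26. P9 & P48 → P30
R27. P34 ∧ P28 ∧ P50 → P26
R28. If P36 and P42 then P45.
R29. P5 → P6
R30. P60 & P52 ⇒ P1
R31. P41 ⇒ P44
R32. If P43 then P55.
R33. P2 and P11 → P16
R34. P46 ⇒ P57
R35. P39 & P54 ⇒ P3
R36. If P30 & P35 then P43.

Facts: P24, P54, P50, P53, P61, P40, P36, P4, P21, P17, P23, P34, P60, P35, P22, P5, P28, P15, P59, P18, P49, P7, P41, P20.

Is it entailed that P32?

P13  (by R1: P35, P36)
P11  (by R3: P59, P41)
P62  (by R4: P15)
P31  (by R6: P21)
P39  (by R9: P24, P50, P18)
P25  (by R21: P60, P50)
P14  (by R22: P23)
P2  (by R24: P22)
P26  (by R27: P34, P28, P50)
P6  (by R29: P5)
P16  (by R33: P2, P11)
P3  (by R35: P39, P54)
P45  (by R5: P3, P25)
P52  (by R11: P26, P49)
P48  (by R14: P14)
P58  (by R20: P6, P20)
P46  (by R7: P52, P62)
P10  (by R17: P58, P16)
P9  (by R19: P10, P34, P18)
P30  (by R26: P9, P48)
P57  (by R34: P46)
P43  (by R36: P30, P35)
P37  (by R10: P57, P31, P13)
P55  (by R32: P43)
P32  (by R16: P55, P37, P45)

Yes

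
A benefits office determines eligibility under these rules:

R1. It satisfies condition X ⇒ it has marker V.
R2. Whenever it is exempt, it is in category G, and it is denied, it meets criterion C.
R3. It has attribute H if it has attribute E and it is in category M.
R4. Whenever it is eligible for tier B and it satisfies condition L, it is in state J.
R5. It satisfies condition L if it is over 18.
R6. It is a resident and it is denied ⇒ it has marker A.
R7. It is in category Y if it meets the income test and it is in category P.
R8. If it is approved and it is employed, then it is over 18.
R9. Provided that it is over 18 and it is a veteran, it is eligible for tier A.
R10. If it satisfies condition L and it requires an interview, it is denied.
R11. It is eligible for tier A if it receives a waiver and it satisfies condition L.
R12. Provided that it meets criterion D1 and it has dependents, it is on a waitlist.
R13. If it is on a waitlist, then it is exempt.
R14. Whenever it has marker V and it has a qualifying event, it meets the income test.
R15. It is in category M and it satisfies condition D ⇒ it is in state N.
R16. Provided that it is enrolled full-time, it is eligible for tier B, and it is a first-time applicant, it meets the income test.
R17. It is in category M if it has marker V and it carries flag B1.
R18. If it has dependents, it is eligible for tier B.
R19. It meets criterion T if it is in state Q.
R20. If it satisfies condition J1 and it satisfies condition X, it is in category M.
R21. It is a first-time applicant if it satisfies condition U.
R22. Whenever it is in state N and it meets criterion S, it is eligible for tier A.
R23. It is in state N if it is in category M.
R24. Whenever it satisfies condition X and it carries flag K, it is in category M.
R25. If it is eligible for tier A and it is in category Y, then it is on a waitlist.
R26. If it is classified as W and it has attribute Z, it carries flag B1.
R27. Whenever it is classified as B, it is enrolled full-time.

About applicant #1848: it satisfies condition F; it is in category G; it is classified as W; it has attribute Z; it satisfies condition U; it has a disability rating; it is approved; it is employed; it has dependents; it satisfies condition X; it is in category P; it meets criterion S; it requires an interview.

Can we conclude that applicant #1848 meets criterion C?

No

Forward chaining from the given facts derives: has marker V, is over 18, is eligible for tier B, is a first-time applicant, carries flag B1, satisfies condition L, is denied, is in category M, is in state N, is in state J, is eligible for tier A.
The only rule concluding "it meets criterion C" is R2, which needs "it is exempt"; that is never established.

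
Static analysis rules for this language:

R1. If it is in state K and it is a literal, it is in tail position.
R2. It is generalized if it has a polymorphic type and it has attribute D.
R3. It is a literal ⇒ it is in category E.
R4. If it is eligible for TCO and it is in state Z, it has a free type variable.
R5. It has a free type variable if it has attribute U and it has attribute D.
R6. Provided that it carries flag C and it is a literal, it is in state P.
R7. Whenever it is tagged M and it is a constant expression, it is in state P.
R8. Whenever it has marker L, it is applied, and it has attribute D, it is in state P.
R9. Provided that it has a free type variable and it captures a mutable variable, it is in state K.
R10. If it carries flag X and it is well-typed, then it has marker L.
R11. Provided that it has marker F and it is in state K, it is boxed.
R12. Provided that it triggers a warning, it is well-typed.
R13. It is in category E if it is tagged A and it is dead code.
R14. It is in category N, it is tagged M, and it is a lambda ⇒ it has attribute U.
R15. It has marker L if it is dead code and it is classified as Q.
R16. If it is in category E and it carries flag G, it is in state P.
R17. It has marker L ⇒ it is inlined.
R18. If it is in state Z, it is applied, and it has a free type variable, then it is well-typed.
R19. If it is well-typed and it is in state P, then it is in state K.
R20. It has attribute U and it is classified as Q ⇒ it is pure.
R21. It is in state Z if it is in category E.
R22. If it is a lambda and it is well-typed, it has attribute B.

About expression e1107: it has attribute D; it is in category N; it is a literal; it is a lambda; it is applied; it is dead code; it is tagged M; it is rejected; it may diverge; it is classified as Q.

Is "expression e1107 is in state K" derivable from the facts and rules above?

By R3 (it is a literal): it is in category E.
By R14 (it is in category N, it is tagged M, it is a lambda): it has attribute U.
By R15 (it is dead code, it is classified as Q): it has marker L.
By R21 (it is in category E): it is in state Z.
By R5 (it has attribute U, it has attribute D): it has a free type variable.
By R8 (it has marker L, it is applied, it has attribute D): it is in state P.
By R18 (it is in state Z, it is applied, it has a free type variable): it is well-typed.
By R19 (it is well-typed, it is in state P): it is in state K.

Yes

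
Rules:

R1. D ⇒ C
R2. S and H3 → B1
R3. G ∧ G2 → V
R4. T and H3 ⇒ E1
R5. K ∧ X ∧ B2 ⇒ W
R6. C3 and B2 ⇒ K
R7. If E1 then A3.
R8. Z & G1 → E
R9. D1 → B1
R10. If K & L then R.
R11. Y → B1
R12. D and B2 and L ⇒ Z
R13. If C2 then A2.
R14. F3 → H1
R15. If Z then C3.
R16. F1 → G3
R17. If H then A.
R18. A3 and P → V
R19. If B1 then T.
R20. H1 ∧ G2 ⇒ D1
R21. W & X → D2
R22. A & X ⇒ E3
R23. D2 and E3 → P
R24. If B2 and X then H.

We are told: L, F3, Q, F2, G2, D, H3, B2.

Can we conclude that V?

Forward chaining from the given facts derives: C, Z, H1, C3, D1, K, B1, R, T, E1, A3.
Rules concluding V: R3 needs G; R18 needs P — none of these are established.

No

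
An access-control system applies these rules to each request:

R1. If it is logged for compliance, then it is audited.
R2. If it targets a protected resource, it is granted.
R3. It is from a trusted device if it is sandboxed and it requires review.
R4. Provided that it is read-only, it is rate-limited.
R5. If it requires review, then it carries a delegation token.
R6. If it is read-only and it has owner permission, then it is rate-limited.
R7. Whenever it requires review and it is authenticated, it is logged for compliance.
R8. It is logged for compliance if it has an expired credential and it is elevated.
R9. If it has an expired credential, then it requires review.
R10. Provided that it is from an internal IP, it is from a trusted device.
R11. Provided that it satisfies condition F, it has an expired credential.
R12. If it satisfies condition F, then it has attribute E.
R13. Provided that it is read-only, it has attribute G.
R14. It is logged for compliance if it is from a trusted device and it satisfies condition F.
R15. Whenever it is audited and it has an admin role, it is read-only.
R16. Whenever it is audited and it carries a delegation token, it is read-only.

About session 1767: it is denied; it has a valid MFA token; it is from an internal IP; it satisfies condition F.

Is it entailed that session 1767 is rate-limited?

Yes

By R10 (it is from an internal IP): it is from a trusted device.
By R11 (it satisfies condition F): it has an expired credential.
By R14 (it is from a trusted device, it satisfies condition F): it is logged for compliance.
By R1 (it is logged for compliance): it is audited.
By R9 (it has an expired credential): it requires review.
By R5 (it requires review): it carries a delegation token.
By R16 (it is audited, it carries a delegation token): it is read-only.
By R4 (it is read-only): it is rate-limited.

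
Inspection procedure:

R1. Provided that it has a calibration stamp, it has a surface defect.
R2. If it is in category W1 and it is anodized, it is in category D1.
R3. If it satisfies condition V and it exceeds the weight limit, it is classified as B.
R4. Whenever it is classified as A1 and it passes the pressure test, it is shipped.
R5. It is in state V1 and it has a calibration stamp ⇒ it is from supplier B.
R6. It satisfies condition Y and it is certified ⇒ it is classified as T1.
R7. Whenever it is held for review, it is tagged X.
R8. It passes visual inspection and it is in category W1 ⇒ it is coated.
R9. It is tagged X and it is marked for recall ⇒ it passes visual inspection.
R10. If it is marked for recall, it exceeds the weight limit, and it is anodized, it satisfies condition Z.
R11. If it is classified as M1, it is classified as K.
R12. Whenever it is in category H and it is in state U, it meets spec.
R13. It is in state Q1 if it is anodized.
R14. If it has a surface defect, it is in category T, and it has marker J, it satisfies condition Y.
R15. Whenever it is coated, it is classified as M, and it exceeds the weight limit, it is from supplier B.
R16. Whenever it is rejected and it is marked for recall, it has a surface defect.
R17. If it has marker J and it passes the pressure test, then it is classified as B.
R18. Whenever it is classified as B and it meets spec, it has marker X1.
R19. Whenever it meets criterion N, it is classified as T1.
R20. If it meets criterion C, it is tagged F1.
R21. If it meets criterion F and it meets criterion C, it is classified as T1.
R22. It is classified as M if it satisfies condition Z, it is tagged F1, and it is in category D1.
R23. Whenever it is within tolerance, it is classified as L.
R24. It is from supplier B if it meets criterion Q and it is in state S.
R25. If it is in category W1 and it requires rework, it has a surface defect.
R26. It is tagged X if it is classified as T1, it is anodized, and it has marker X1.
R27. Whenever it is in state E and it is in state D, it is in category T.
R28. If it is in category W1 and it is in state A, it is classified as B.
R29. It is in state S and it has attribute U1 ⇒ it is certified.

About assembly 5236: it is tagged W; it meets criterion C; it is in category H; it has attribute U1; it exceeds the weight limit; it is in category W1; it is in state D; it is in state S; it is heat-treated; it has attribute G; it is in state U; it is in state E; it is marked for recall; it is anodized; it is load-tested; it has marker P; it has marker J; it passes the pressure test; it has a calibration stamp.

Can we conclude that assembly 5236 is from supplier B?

Yes

By R1 (it has a calibration stamp): it has a surface defect.
By R2 (it is in category W1, it is anodized): it is in category D1.
By R10 (it is marked for recall, it exceeds the weight limit, it is anodized): it satisfies condition Z.
By R12 (it is in category H, it is in state U): it meets spec.
By R17 (it has marker J, it passes the pressure test): it is classified as B.
By R18 (it is classified as B, it meets spec): it has marker X1.
By R20 (it meets criterion C): it is tagged F1.
By R22 (it satisfies condition Z, it is tagged F1, it is in category D1): it is classified as M.
By R27 (it is in state E, it is in state D): it is in category T.
By R29 (it is in state S, it has attribute U1): it is certified.
By R14 (it has a surface defect, it is in category T, it has marker J): it satisfies condition Y.
By R6 (it satisfies condition Y, it is certified): it is classified as T1.
By R26 (it is classified as T1, it is anodized, it has marker X1): it is tagged X.
By R9 (it is tagged X, it is marked for recall): it passes visual inspection.
By R8 (it passes visual inspection, it is in category W1): it is coated.
By R15 (it is coated, it is classified as M, it exceeds the weight limit): it is from supplier B.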